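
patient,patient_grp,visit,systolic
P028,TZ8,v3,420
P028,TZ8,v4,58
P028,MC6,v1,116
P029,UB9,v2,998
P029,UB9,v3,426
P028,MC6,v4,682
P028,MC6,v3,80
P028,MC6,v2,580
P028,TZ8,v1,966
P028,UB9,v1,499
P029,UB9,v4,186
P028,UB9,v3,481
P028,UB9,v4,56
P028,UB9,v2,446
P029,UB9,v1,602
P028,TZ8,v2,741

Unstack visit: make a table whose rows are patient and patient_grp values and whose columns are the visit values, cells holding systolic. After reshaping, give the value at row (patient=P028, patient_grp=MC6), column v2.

Wide layout: rows indexed by patient and patient_grp, columns are the 4 distinct visit values (v3, v4, v1, v2).
Cell (patient=P028, patient_grp=MC6, visit=v2) draws from the long row where patient=P028, patient_grp=MC6 and visit=v2, which has systolic=580.

580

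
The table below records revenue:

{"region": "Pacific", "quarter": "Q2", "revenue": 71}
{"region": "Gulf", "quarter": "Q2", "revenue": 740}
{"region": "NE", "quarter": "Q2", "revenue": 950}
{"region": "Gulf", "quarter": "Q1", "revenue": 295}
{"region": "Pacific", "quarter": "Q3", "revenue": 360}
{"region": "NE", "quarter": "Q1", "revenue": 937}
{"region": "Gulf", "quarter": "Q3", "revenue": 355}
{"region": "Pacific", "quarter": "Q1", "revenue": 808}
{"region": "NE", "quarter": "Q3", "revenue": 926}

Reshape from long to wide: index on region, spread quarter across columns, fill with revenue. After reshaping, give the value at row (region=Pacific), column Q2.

Wide layout: rows indexed by region, columns are the 3 distinct quarter values (Q2, Q1, Q3).
Cell (region=Pacific, quarter=Q2) draws from the long row where region=Pacific and quarter=Q2, which has revenue=71.

71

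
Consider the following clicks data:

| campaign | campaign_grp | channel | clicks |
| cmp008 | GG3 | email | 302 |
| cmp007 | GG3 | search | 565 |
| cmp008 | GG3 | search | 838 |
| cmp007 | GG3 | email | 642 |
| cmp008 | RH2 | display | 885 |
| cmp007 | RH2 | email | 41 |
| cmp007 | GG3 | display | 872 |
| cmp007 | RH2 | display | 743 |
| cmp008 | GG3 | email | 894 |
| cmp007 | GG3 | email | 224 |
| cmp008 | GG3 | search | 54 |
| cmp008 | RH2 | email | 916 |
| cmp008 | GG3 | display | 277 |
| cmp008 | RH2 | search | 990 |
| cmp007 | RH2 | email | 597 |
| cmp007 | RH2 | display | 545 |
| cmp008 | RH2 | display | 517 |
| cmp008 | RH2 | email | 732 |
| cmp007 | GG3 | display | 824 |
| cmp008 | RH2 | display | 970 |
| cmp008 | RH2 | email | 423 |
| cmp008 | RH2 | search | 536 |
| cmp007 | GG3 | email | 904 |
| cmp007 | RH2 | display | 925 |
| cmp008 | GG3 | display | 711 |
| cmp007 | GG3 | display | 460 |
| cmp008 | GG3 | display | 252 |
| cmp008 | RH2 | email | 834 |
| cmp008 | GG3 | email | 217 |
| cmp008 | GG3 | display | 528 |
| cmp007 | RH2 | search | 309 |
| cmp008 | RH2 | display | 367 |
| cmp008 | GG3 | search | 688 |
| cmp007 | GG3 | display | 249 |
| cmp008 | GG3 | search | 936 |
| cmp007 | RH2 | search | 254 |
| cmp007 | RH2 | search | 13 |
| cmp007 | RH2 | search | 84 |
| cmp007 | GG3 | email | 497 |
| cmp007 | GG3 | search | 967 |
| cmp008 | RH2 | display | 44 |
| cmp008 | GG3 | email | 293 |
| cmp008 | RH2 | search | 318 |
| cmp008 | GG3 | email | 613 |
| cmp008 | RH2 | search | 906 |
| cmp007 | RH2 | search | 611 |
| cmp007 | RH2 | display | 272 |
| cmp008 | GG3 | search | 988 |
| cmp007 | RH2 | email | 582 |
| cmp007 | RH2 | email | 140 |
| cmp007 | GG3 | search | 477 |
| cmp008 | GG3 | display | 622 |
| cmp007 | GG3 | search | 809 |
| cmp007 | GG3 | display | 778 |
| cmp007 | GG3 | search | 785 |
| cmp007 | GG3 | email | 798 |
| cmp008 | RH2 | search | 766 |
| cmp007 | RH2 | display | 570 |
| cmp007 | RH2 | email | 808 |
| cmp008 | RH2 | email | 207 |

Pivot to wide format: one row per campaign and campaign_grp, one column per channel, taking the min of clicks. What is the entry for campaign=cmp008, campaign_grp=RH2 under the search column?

318

Rows with campaign=cmp008, campaign_grp=RH2 and channel=search: clicks values are 990, 536, 318, 906, 766.
min(990, 536, 318, 906, 766) = 318.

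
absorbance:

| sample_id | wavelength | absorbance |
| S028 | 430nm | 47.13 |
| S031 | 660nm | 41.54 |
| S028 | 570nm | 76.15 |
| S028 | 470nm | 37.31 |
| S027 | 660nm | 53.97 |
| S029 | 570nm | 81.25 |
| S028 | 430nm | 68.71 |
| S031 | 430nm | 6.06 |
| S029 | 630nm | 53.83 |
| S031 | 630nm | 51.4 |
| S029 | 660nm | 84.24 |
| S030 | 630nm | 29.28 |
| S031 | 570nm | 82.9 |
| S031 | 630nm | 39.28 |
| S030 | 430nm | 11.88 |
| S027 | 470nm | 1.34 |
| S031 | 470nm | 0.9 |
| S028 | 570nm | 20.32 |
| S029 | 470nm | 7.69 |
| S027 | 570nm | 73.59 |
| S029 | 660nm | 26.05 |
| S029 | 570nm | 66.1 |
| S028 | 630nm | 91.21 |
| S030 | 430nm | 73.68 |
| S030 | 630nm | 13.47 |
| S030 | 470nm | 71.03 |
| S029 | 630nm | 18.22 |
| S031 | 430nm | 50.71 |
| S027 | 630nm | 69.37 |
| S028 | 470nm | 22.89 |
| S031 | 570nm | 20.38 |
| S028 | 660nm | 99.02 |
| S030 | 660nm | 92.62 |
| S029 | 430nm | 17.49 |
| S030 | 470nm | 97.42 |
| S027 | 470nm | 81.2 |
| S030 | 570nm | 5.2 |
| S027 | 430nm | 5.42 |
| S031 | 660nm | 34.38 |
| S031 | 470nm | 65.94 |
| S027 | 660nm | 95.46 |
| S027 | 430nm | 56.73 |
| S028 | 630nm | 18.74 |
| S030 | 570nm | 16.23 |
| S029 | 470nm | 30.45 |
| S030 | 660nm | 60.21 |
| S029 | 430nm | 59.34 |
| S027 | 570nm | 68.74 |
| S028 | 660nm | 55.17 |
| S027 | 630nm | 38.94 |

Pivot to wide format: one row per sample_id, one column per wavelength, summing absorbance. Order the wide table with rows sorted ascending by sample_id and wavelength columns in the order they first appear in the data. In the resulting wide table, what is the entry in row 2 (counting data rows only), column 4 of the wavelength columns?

60.20

With rows sorted ascending by sample_id, row 2 is sample_id=S028. wavelength columns in first-appearance order: 430nm, 660nm, 570nm, 470nm, 630nm; column 4 is 470nm.
Long rows with sample_id=S028, wavelength=470nm: 37.31 + 22.89 = 60.20.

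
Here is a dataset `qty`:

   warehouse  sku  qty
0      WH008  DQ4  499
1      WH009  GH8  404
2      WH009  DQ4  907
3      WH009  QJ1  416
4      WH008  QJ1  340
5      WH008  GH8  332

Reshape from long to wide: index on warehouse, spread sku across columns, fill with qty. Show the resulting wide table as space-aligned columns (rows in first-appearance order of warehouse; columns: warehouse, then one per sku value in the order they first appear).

Columns: warehouse plus the 3 distinct sku values (DQ4, GH8, QJ1).
For example, row WH008 column DQ4 takes qty=499 from the long row (WH008, DQ4).

warehouse  DQ4  GH8  QJ1
WH008      499  332  340
WH009      907  404  416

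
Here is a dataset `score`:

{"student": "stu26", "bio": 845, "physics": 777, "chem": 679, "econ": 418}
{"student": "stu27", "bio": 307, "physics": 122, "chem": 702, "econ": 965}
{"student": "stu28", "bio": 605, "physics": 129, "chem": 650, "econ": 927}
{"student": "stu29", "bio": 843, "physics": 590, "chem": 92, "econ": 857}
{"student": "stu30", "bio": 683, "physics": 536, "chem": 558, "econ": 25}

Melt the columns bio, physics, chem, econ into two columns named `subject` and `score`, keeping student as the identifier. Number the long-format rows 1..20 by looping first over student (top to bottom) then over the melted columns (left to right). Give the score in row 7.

702

20 rows total (5 × 4). Row 7: index ⌊(7-1)/4⌋ = 1 into student → stu27; (7-1) mod 4 = 2 into the melted columns → chem.
So row 7 is (stu27, chem, 702); score = 702.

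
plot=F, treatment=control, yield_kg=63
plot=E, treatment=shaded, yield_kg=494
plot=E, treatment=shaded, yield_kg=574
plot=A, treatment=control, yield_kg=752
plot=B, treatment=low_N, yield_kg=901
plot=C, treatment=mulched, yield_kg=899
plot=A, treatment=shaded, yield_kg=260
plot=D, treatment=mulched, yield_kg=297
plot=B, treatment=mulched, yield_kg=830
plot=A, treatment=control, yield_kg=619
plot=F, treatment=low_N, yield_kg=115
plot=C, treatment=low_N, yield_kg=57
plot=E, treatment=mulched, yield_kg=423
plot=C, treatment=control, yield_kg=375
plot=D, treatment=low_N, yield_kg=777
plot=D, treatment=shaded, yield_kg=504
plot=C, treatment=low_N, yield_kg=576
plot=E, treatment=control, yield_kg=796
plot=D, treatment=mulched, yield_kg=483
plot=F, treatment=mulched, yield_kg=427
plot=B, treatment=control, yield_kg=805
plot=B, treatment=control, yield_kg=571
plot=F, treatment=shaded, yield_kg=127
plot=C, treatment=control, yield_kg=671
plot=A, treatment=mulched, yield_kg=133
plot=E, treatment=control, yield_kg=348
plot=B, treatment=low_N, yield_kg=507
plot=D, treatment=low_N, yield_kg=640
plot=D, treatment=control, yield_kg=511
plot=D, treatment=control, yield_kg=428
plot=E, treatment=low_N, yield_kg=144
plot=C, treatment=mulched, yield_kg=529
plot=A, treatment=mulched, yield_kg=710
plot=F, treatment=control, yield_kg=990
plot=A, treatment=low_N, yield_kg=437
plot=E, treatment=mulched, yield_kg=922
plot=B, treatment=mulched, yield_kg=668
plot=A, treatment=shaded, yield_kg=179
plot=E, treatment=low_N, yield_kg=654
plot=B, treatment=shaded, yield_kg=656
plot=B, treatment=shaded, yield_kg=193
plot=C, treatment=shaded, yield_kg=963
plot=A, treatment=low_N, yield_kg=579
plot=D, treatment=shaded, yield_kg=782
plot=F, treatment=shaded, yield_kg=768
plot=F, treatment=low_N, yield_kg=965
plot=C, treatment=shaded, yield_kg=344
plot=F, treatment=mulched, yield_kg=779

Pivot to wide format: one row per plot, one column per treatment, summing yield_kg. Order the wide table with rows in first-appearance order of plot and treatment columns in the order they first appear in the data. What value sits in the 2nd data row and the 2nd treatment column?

1068

With rows in first-appearance order of plot, row 2 is plot=E. treatment columns in first-appearance order: control, shaded, low_N, mulched; column 2 is shaded.
Long rows with plot=E, treatment=shaded: 494 + 574 = 1068.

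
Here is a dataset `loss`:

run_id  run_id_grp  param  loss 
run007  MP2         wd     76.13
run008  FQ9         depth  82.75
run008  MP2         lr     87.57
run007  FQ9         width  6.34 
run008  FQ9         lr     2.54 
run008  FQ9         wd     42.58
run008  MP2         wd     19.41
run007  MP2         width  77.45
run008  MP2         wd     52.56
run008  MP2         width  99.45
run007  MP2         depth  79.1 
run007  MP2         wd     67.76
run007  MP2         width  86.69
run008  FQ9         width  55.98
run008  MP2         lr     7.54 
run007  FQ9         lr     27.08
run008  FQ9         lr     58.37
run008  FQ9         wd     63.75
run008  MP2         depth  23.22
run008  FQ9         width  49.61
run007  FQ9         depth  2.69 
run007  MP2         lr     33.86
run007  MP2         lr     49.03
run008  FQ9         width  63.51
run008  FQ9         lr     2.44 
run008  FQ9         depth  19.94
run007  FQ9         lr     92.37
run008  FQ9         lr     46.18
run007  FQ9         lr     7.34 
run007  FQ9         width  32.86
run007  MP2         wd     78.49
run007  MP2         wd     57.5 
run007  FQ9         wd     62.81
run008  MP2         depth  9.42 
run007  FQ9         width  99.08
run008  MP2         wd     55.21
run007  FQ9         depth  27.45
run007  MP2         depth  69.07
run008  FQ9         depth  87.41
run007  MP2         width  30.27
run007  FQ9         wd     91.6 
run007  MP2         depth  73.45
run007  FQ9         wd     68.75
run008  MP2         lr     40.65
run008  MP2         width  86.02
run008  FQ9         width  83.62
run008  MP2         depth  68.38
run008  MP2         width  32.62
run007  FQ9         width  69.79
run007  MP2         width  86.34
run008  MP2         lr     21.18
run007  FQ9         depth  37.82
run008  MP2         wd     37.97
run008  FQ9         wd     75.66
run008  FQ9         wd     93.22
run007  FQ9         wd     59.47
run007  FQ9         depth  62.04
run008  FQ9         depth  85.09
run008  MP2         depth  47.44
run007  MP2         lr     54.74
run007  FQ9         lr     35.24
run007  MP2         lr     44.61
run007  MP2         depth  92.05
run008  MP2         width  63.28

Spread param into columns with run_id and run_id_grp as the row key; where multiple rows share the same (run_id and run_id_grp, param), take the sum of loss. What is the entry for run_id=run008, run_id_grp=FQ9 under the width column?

252.72

Rows with run_id=run008, run_id_grp=FQ9 and param=width: loss values are 55.98, 49.61, 63.51, 83.62.
55.98 + 49.61 + 63.51 + 83.62 = 252.72.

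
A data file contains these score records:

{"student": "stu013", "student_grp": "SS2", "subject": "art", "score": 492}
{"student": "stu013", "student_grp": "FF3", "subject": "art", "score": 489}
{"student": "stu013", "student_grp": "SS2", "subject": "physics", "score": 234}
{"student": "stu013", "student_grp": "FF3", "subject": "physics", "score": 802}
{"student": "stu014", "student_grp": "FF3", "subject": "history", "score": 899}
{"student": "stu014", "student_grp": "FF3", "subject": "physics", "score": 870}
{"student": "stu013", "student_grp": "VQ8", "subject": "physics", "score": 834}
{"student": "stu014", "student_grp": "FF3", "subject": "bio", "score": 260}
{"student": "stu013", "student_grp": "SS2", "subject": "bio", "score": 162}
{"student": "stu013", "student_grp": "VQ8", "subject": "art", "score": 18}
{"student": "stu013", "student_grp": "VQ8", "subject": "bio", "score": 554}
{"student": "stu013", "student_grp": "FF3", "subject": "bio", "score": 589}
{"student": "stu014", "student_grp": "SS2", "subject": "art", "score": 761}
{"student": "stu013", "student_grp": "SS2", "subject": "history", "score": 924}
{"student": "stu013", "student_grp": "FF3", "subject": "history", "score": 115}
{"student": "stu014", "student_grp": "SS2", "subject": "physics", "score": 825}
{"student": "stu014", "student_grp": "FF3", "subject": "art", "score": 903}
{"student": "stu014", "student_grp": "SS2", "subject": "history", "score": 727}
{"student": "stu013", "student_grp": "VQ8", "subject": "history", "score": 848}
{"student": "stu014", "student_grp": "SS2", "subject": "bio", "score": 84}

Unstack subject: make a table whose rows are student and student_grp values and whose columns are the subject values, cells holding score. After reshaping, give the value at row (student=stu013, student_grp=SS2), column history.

Wide layout: rows indexed by student and student_grp, columns are the 4 distinct subject values (art, physics, history, bio).
Cell (student=stu013, student_grp=SS2, subject=history) draws from the long row where student=stu013, student_grp=SS2 and subject=history, which has score=924.

924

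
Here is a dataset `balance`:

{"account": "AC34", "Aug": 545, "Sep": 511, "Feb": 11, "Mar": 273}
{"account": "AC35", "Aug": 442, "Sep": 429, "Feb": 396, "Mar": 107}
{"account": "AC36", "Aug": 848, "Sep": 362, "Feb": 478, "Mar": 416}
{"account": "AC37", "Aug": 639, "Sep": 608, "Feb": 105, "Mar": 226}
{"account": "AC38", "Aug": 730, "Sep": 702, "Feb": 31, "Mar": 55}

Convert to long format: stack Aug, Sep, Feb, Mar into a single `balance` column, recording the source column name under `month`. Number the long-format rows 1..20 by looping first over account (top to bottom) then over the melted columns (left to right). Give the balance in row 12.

20 rows total (5 × 4). Row 12: index ⌊(12-1)/4⌋ = 2 into account → AC36; (12-1) mod 4 = 3 into the melted columns → Mar.
So row 12 is (AC36, Mar, 416); balance = 416.

416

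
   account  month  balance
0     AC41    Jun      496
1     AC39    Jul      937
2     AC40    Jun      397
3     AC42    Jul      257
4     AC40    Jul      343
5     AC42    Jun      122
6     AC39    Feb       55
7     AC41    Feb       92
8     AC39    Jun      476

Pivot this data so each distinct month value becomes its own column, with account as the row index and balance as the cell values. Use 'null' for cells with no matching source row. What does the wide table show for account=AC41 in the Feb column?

The long row with account=AC41, month=Feb has balance=92.

92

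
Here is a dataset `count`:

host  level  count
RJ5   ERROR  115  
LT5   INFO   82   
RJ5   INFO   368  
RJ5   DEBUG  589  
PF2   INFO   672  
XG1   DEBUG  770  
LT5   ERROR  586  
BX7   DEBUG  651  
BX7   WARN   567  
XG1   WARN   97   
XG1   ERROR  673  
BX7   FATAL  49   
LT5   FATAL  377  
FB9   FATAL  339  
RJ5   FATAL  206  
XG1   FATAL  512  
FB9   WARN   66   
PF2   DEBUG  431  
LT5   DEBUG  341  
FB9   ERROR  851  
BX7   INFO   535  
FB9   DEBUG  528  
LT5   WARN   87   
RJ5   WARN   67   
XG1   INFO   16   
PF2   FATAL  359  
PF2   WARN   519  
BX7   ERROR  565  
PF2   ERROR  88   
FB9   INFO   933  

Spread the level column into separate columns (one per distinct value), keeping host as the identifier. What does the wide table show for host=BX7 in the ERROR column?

Wide layout: rows indexed by host, columns are the 5 distinct level values (ERROR, INFO, DEBUG, WARN, FATAL).
Cell (host=BX7, level=ERROR) draws from the long row where host=BX7 and level=ERROR, which has count=565.

565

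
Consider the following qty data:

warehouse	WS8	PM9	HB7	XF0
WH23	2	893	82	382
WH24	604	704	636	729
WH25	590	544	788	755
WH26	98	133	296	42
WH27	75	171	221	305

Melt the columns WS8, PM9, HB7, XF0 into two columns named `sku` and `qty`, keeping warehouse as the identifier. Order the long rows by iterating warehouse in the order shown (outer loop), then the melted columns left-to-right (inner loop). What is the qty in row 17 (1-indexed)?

75

20 rows total (5 × 4). Row 17: index ⌊(17-1)/4⌋ = 4 into warehouse → WH27; (17-1) mod 4 = 0 into the melted columns → WS8.
So row 17 is (WH27, WS8, 75); qty = 75.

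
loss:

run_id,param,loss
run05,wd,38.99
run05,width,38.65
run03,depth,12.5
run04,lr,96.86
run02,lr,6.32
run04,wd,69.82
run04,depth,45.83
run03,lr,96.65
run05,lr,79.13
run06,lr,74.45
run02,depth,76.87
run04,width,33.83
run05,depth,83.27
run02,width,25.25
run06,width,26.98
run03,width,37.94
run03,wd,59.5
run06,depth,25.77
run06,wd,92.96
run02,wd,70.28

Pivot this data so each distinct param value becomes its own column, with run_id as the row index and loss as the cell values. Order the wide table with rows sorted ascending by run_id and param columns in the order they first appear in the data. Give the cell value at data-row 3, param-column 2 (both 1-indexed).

With rows sorted ascending by run_id, row 3 is run_id=run04. param columns in first-appearance order: wd, width, depth, lr; column 2 is width.
Long rows with run_id=run04, param=width: loss = 33.83.

33.83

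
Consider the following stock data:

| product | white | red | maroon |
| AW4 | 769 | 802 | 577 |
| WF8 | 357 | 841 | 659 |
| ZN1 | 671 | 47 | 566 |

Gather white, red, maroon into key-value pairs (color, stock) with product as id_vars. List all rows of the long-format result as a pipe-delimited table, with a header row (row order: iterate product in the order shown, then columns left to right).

Each (product, column) pair becomes one row: 3 × 3 = 9 rows.
For example, (AW4, white) → stock=769.

| product | color | stock |
| AW4 | white | 769 |
| AW4 | red | 802 |
| AW4 | maroon | 577 |
| WF8 | white | 357 |
| WF8 | red | 841 |
| WF8 | maroon | 659 |
| ZN1 | white | 671 |
| ZN1 | red | 47 |
| ZN1 | maroon | 566 |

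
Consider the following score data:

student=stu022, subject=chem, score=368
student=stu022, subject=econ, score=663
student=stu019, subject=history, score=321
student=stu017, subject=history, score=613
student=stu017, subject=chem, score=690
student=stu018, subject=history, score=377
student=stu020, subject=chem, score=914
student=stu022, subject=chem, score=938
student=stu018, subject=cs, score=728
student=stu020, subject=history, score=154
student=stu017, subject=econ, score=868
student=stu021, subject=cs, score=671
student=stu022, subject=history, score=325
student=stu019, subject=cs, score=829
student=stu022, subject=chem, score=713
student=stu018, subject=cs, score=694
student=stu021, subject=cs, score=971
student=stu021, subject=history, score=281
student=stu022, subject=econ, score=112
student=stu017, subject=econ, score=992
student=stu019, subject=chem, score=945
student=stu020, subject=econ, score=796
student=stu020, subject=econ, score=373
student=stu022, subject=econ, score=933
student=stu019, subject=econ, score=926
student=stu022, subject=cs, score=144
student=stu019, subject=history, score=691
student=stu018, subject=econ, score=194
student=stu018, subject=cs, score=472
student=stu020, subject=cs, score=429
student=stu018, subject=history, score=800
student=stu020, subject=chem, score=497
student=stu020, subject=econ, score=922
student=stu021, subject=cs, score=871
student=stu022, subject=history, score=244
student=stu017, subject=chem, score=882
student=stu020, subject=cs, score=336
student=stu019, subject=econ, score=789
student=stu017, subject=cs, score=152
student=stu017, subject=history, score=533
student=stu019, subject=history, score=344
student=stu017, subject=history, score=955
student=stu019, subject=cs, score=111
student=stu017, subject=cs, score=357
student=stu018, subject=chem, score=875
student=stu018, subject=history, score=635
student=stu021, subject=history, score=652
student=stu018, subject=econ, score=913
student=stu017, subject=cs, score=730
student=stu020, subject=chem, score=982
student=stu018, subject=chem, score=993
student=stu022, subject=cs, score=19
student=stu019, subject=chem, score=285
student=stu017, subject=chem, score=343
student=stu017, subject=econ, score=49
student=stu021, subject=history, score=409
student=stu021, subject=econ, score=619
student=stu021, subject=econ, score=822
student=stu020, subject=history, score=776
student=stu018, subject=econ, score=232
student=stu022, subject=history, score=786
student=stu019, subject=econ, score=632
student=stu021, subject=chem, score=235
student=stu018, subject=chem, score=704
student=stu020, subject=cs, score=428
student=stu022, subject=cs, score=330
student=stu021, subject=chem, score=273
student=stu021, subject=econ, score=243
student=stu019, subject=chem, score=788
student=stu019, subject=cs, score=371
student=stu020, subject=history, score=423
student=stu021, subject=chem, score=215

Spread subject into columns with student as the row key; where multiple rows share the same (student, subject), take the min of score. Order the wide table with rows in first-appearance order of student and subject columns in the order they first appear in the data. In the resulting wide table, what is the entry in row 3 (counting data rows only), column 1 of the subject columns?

343

With rows in first-appearance order of student, row 3 is student=stu017. subject columns in first-appearance order: chem, econ, history, cs; column 1 is chem.
Long rows with student=stu017, subject=chem: min(690, 882, 343) = 343.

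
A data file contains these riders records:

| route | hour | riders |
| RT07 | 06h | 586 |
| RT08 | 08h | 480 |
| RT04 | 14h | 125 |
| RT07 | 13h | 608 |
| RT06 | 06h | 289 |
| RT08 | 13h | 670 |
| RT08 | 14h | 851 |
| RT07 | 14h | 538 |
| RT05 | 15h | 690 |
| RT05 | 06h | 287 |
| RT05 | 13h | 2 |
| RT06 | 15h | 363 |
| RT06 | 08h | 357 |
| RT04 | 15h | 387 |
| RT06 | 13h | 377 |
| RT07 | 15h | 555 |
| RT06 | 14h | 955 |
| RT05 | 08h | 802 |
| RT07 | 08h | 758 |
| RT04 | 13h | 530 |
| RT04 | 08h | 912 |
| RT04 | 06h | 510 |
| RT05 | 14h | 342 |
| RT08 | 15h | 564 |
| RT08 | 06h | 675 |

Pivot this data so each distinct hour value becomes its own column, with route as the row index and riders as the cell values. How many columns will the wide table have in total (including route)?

6

1 column for route plus 5 distinct hour values → 6 columns.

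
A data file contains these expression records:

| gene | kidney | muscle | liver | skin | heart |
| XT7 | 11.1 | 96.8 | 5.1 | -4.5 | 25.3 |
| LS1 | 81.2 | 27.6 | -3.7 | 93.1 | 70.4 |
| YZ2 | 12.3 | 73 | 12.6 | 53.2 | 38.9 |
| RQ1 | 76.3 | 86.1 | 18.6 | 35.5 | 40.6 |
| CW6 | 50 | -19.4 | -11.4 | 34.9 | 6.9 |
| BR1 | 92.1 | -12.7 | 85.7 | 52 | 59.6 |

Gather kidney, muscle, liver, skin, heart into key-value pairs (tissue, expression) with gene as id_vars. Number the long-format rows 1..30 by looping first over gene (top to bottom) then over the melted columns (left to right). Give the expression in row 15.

38.9

30 rows total (6 × 5). Row 15: index ⌊(15-1)/5⌋ = 2 into gene → YZ2; (15-1) mod 5 = 4 into the melted columns → heart.
So row 15 is (YZ2, heart, 38.9); expression = 38.9.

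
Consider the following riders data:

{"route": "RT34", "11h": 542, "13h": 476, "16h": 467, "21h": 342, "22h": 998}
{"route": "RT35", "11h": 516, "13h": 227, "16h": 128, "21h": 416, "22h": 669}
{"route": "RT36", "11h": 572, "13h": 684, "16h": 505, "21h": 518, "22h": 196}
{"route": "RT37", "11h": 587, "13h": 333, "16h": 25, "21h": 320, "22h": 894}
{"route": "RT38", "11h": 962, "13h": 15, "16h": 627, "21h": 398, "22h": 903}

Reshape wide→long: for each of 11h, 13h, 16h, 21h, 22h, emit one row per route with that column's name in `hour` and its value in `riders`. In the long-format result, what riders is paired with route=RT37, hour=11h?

587

Unpivoting turns each (route, wide-column) pair into one long row.
The wide cell at row RT37, column 11h holds 587, so the long row (RT37, 11h) has riders=587.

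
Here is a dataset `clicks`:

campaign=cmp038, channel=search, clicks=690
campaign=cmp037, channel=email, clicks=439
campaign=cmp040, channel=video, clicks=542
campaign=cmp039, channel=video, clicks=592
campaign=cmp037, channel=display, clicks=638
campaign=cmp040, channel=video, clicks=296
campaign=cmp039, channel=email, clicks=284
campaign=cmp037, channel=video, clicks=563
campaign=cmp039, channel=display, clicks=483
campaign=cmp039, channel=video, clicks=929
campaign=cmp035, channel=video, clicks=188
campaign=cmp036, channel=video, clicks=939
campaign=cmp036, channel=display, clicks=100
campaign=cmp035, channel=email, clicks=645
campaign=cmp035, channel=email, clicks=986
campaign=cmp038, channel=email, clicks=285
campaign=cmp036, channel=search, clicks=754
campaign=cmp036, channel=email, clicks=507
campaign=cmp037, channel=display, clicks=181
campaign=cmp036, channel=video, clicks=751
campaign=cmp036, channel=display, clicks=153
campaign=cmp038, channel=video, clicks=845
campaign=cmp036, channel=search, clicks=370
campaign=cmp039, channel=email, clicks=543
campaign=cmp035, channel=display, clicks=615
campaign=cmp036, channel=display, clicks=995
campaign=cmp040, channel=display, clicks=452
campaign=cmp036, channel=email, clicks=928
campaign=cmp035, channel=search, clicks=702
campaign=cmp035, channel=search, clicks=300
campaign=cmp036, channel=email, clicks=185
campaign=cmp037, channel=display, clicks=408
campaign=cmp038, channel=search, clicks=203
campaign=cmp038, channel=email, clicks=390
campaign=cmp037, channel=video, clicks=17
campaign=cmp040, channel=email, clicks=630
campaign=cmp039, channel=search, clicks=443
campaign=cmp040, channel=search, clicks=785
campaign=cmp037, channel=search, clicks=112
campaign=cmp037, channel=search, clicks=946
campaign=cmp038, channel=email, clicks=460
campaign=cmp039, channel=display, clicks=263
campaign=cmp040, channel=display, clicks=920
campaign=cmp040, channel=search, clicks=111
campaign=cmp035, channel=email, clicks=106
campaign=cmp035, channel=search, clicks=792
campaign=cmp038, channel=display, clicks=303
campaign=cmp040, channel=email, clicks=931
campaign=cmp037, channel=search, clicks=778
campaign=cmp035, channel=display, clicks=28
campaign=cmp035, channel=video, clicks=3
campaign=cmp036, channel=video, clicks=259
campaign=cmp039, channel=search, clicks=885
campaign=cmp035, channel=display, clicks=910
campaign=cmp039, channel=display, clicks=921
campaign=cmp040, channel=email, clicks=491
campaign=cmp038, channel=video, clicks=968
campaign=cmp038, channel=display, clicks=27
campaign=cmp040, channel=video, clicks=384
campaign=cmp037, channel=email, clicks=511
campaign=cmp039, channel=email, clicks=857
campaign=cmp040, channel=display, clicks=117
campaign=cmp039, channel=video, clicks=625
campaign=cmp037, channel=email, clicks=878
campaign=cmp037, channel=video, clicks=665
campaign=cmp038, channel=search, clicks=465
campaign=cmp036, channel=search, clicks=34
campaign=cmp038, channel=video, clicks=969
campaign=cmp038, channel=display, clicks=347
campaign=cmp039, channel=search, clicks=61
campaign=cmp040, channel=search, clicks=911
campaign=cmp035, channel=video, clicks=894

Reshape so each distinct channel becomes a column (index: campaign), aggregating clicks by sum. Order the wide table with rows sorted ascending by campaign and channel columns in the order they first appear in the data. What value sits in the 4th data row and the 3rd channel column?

2782

With rows sorted ascending by campaign, row 4 is campaign=cmp038. channel columns in first-appearance order: search, email, video, display; column 3 is video.
Long rows with campaign=cmp038, channel=video: 845 + 968 + 969 = 2782.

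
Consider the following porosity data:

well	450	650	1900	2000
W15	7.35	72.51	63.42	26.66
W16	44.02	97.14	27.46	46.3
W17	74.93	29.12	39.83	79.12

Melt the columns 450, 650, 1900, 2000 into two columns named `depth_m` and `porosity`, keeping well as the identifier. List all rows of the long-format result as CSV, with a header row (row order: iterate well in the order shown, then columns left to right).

Each (well, column) pair becomes one row: 3 × 4 = 12 rows.
For example, (W15, 450) → porosity=7.35.

well,depth_m,porosity
W15,450,7.35
W15,650,72.51
W15,1900,63.42
W15,2000,26.66
W16,450,44.02
W16,650,97.14
W16,1900,27.46
W16,2000,46.3
W17,450,74.93
W17,650,29.12
W17,1900,39.83
W17,2000,79.12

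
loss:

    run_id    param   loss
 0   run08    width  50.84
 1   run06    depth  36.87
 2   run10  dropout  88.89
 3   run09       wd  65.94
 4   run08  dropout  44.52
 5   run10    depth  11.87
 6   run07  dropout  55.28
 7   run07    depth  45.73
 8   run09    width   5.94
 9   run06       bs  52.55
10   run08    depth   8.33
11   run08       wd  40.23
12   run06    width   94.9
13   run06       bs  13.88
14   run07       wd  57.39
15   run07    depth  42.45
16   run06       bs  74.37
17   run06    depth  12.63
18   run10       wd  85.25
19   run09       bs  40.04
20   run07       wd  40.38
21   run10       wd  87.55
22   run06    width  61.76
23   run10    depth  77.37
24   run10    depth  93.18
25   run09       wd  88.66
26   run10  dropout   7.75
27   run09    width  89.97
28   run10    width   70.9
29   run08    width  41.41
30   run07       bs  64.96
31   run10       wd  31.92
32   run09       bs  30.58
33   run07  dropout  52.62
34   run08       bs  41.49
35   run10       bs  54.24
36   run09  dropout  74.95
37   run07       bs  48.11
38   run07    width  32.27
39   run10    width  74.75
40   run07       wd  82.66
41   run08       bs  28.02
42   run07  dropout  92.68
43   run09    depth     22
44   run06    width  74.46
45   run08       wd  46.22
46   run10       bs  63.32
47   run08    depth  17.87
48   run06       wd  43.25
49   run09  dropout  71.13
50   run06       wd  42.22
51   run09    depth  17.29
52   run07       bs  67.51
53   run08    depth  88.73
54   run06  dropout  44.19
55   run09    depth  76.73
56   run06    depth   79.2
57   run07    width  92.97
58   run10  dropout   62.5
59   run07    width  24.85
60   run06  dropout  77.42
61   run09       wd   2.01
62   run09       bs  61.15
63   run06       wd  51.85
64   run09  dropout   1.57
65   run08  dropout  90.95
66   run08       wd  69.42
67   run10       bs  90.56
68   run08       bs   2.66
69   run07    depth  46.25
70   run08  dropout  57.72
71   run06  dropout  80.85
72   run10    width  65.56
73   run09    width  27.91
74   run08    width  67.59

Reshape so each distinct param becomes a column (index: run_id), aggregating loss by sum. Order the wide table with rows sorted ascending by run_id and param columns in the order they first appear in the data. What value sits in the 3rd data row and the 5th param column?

With rows sorted ascending by run_id, row 3 is run_id=run08. param columns in first-appearance order: width, depth, dropout, wd, bs; column 5 is bs.
Long rows with run_id=run08, param=bs: 41.49 + 28.02 + 2.66 = 72.17.

72.17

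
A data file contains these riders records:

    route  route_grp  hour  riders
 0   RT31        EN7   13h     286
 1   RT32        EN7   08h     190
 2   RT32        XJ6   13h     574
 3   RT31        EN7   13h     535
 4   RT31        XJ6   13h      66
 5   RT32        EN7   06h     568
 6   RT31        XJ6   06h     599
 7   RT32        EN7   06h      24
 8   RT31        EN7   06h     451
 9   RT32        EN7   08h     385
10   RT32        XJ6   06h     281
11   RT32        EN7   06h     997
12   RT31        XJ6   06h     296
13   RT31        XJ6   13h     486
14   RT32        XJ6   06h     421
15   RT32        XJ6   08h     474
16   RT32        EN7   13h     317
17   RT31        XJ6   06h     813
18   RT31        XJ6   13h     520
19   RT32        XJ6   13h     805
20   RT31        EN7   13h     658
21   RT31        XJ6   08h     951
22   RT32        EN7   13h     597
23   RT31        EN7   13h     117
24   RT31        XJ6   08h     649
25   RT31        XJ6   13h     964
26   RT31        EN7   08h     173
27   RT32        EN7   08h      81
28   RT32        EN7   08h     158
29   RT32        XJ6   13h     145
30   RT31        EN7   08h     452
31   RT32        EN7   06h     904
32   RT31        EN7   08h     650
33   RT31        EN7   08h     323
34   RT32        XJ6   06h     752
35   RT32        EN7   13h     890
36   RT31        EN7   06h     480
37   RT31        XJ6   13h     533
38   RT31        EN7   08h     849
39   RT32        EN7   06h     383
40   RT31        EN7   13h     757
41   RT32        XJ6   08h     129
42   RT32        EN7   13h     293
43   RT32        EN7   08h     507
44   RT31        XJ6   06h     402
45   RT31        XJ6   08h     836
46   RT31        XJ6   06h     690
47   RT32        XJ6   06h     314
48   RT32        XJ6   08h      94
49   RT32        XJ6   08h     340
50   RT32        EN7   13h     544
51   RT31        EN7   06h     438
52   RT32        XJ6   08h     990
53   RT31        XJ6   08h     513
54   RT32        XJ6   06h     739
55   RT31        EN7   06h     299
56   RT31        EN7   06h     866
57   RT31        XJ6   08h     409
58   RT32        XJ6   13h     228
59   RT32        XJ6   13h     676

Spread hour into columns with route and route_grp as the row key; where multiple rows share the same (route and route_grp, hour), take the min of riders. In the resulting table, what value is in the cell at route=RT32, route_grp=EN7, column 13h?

Rows with route=RT32, route_grp=EN7 and hour=13h: riders values are 317, 597, 890, 293, 544.
min(317, 597, 890, 293, 544) = 293.

293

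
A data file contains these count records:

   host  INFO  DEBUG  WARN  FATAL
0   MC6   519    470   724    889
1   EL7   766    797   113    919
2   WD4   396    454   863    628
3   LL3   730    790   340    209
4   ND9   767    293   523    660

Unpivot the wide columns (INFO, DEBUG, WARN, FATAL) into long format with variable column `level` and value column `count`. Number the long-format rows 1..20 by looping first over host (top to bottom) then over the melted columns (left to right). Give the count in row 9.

396

20 rows total (5 × 4). Row 9: index ⌊(9-1)/4⌋ = 2 into host → WD4; (9-1) mod 4 = 0 into the melted columns → INFO.
So row 9 is (WD4, INFO, 396); count = 396.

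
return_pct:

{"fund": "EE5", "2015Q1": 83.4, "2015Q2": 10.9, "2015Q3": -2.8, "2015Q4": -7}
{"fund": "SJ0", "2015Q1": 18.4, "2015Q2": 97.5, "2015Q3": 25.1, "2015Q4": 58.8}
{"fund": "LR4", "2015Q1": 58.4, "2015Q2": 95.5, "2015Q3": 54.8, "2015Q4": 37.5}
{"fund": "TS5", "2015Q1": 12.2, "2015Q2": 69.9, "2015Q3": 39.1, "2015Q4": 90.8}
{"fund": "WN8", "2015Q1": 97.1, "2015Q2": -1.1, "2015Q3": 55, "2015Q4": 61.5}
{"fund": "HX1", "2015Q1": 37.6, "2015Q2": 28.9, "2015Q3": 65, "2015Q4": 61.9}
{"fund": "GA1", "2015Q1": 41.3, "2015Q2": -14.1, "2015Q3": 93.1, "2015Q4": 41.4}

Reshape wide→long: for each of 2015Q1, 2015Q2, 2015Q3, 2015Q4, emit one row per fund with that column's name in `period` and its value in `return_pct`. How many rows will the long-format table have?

7 fund values × 4 melted columns = 28 rows.

28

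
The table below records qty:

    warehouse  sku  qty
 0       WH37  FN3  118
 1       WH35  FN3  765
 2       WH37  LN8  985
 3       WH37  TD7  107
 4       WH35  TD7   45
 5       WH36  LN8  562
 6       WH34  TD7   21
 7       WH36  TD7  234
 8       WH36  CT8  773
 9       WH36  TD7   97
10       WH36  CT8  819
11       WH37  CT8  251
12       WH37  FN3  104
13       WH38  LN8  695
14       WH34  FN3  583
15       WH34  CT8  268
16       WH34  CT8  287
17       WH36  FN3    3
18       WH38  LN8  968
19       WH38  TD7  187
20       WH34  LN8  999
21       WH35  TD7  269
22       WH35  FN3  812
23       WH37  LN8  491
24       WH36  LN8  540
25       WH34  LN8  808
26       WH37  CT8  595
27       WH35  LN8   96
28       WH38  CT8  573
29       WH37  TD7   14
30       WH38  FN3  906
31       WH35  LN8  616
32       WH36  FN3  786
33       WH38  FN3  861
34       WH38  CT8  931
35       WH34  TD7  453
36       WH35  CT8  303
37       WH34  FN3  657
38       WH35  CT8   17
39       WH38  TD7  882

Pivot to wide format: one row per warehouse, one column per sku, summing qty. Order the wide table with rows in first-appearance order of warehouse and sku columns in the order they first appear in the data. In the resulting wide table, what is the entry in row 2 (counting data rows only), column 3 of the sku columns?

With rows in first-appearance order of warehouse, row 2 is warehouse=WH35. sku columns in first-appearance order: FN3, LN8, TD7, CT8; column 3 is TD7.
Long rows with warehouse=WH35, sku=TD7: 45 + 269 = 314.

314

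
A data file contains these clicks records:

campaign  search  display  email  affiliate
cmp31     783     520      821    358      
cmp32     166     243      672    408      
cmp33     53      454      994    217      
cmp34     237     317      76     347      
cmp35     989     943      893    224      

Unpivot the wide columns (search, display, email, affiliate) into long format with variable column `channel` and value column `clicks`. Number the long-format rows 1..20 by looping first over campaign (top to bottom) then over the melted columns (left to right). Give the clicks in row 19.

893

20 rows total (5 × 4). Row 19: index ⌊(19-1)/4⌋ = 4 into campaign → cmp35; (19-1) mod 4 = 2 into the melted columns → email.
So row 19 is (cmp35, email, 893); clicks = 893.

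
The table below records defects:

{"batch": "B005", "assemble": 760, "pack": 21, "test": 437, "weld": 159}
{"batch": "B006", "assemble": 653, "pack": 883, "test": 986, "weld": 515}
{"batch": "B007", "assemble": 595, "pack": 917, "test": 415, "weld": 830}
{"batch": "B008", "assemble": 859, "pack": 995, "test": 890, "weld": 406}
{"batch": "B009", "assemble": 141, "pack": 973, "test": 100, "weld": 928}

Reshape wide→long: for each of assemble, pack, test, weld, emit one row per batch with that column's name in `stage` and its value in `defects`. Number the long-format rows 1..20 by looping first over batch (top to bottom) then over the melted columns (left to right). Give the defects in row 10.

20 rows total (5 × 4). Row 10: index ⌊(10-1)/4⌋ = 2 into batch → B007; (10-1) mod 4 = 1 into the melted columns → pack.
So row 10 is (B007, pack, 917); defects = 917.

917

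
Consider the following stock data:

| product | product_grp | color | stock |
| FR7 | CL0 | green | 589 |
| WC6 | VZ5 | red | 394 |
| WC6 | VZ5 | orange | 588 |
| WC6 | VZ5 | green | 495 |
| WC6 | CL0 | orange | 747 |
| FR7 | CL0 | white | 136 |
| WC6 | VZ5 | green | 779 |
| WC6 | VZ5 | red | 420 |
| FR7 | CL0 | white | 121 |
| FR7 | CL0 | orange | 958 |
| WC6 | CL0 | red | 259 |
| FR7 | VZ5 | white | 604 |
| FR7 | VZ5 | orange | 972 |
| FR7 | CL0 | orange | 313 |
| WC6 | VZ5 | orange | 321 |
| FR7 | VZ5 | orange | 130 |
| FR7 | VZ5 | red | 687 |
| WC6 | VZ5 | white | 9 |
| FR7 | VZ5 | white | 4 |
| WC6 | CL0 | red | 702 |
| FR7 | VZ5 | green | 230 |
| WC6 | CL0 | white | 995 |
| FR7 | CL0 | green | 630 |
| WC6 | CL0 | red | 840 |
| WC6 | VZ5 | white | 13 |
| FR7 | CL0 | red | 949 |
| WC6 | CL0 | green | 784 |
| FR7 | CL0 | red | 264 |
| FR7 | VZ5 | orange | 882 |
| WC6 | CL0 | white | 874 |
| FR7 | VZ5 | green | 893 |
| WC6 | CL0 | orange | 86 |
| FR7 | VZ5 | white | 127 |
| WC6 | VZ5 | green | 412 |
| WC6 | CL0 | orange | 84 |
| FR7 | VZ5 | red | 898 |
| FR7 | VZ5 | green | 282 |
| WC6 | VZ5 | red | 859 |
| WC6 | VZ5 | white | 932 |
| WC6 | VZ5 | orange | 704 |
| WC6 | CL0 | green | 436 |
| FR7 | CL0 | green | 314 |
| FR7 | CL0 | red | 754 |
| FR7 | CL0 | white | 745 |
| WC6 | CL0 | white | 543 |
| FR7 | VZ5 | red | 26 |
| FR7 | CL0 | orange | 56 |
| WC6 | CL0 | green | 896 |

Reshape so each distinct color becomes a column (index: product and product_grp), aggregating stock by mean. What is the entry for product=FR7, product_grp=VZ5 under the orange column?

661.33

Rows with product=FR7, product_grp=VZ5 and color=orange: stock values are 972, 130, 882.
(972 + 130 + 882) / 3 = 661.33.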